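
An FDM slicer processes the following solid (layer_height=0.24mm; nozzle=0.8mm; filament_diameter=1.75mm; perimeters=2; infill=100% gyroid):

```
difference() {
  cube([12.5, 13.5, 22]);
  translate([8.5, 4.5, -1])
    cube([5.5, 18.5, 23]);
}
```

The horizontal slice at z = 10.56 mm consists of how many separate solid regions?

1

At z = 10.56 mm: the cube is present — its section is the full 12.5×13.5 rectangle; the cube at (8.5, 4.5) is present — its section is the full 5.5×18.5 rectangle; Subtracting the remaining from the first: starting from the 12.5×13.5 cube, the 5.5×18.5 cube at (8.5, 4.5) partially overlaps it — only the 36.00 mm² overlap (of its 101.75 mm²) is removed, clipping the outline — 1 connected region. The result has 1 disconnected region.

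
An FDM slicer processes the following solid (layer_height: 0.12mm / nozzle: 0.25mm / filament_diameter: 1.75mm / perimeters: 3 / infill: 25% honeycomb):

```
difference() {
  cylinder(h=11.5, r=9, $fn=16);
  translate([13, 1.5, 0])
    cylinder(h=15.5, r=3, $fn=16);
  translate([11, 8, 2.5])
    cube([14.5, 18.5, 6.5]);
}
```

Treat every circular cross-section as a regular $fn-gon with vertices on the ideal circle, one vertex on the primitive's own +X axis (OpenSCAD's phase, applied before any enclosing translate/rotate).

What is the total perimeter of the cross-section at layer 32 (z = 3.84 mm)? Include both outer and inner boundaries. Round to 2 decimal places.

At z = 3.84 mm: the r=9 cylinder gives a regular 16-gon of circumradius 9 (constant along its height) (perimeter = 2·16·9.000·sin(180°/16) = 56.19 mm); the r=3 cylinder at (13, 1.5) gives a regular 16-gon of circumradius 3 (constant along its height) (perimeter = 2·16·3.000·sin(180°/16) = 18.73 mm); the 14.5×18.5 cube at (11, 8) contributes its full rectangle (perimeter 66.00 mm); After the difference (first − rest): starting from the r=9 cylinder, the r=3 cylinder at (13, 1.5) misses the remaining region (no effect); the 14.5×18.5 cube at (11, 8) misses the remaining region (no effect) — boundary = 56.19 mm. Overall, the cross-section is a single solid region. Total boundary length (outer) = 56.19 mm.

56.19 mm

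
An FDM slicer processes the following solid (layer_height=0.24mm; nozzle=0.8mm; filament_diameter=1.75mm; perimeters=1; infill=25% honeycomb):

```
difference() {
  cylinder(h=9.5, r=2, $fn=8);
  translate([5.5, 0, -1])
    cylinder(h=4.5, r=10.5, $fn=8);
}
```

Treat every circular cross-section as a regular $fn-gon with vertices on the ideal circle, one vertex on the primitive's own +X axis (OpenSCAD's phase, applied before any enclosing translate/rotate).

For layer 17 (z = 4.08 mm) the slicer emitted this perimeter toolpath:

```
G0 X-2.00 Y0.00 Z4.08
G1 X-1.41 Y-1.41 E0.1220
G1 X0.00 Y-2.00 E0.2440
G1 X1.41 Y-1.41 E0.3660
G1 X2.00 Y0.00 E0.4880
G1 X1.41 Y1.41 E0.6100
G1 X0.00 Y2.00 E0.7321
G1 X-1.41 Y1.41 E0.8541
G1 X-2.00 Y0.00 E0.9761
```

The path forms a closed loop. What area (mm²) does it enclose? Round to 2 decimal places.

Apply the shoelace formula to the sequence of (X, Y) vertices; enclosed area = 11.28 mm².

11.28 mm²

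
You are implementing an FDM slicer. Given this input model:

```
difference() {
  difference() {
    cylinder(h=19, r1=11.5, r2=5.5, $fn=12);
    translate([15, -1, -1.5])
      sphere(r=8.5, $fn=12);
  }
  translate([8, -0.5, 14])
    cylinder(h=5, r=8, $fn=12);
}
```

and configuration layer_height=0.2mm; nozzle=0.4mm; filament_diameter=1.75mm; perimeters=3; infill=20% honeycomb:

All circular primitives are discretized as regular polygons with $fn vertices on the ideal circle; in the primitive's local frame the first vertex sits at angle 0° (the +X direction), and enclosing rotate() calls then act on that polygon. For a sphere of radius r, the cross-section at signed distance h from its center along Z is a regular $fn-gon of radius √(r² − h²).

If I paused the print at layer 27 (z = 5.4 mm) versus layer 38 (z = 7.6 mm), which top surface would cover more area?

layer 27 (z = 5.4 mm)

Layer 27 (z = 5.4): the cone contributes a regular 12-gon of circumradius 9.795 (interpolated between r1=11.5 and r2=5.5 at t=0.284) (area = (12/2)·9.795²·sin(360°/12) = 287.81 mm²); the r=8.5 sphere at (15, -1) contributes a regular 12-gon of circumradius √(8.5²−6.9²) = 4.964 (area = (12/2)·4.964²·sin(360°/12) = 73.92 mm²); Taking the first minus the rest: starting from the cone (287.81 mm²), the r=8.5 sphere at (15, -1) misses the remaining region (no effect) — area = 287.81 mm²; the cylinder at (8, -0.5) is absent (z outside [14, 19]); Taking the first minus the rest: none of the subtracted shapes is present at this height, so the result so far is unchanged — area = 287.81 mm². So its area = 287.81 mm². Layer 38 (z = 7.6): the cone contributes a regular 12-gon of circumradius 9.100 (interpolated between r1=11.5 and r2=5.5 at t=0.400) (area = (12/2)·9.100²·sin(360°/12) = 248.43 mm²); the sphere at (15, -1) does not reach this height (|z−center|=9.100 > r=8.5); After the difference (first − rest): none of the subtracted shapes is present at this height, so the cone is unchanged — area = 248.43 mm²; the cylinder at (8, -0.5) is absent (z outside [14, 19]); Subtracting the remaining from the first: none of the subtracted shapes is present at this height, so the result so far is unchanged — area = 248.43 mm². So its area = 248.43 mm². Layer 27 is larger (287.81 vs 248.43 mm²).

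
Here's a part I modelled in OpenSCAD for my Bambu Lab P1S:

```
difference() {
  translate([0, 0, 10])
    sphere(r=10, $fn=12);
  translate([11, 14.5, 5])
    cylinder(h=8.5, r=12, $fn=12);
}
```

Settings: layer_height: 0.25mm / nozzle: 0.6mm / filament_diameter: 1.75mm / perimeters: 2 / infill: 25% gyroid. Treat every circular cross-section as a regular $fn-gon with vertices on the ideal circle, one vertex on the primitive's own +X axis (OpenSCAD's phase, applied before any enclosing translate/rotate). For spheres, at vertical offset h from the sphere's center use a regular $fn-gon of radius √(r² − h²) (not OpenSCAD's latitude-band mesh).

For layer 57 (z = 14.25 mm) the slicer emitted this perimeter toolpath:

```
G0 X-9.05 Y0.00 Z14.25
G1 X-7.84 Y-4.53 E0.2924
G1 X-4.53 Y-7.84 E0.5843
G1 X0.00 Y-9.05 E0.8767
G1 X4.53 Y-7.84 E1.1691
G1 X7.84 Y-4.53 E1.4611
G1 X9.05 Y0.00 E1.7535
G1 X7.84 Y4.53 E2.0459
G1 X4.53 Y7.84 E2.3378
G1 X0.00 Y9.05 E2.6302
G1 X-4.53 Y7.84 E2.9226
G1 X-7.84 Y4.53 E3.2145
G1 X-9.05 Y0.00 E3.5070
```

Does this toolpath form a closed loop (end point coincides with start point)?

Start point (G0): (-9.05, 0.00). End point (last G1): the path returns to the start — closed.

yes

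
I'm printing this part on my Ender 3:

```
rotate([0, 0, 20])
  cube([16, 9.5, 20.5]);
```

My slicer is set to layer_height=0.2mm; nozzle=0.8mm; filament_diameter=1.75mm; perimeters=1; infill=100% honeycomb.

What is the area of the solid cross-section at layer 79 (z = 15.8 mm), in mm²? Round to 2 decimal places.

At z = 15.8 mm: the cube is present — its section is the full 16×9.5 rectangle (area 152.00 mm²); (whole slice rotated 20° about Z — lengths, areas and connectivity unchanged). Overall, the cross-section is a single solid region. Net area = 152.00 mm².

152.00 mm²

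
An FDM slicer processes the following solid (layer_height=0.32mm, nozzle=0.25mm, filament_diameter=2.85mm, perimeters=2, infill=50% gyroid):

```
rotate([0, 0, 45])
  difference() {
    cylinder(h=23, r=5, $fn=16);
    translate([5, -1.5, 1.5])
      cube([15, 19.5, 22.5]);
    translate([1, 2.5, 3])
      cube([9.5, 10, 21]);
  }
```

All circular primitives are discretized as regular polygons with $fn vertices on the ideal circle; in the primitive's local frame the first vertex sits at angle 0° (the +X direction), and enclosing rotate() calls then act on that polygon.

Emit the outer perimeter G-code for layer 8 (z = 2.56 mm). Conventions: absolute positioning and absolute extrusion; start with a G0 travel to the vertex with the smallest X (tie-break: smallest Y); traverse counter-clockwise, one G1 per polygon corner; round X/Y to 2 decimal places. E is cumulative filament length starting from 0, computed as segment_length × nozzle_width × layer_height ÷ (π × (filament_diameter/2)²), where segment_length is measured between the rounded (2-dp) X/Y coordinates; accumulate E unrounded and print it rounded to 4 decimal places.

G0 X-5.00 Y0.00 Z2.56
G1 X-4.62 Y-1.91 E0.0244
G1 X-3.54 Y-3.54 E0.0489
G1 X-1.91 Y-4.62 E0.0735
G1 X0.00 Y-5.00 E0.0979
G1 X1.91 Y-4.62 E0.1223
G1 X3.54 Y-3.54 E0.1468
G1 X4.62 Y-1.91 E0.1713
G1 X5.00 Y0.00 E0.1958
G1 X4.62 Y1.91 E0.2202
G1 X3.54 Y3.54 E0.2447
G1 X1.91 Y4.62 E0.2692
G1 X0.00 Y5.00 E0.2937
G1 X-1.91 Y4.62 E0.3181
G1 X-3.54 Y3.54 E0.3426
G1 X-4.62 Y1.91 E0.3671
G1 X-5.00 Y0.00 E0.3915

At z = 2.56 mm: the r=5 cylinder contributes a regular 16-gon of circumradius 5; the cube at (5, -1.5) (footprint 15×19.5) is included at this height; the cube at (1, 2.5) is not intersected at this z (z outside [3, 24]); Taking the first minus the rest: starting from the r=5 cylinder, the 15×19.5 cube at (5, -1.5) misses the remaining region (no effect) — 1 connected region; (whole slice rotated 45° about Z — lengths, areas and connectivity unchanged). The outline is a single polygon with 16 vertices. Extrusion per mm of travel: 0.25 × 0.32 / (π × 1.425²) = 0.012540. Accumulating E over each segment gives final E = 0.3915.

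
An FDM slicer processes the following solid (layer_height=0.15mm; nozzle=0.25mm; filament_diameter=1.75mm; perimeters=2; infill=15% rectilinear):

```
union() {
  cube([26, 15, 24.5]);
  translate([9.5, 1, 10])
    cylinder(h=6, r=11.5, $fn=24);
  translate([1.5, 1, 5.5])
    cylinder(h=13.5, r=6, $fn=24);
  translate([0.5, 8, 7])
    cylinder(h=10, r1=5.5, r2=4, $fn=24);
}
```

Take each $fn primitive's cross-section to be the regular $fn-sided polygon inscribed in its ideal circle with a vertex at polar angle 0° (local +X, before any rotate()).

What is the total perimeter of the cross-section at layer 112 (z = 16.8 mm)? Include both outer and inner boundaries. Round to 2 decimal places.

94.06 mm

At z = 16.8 mm: the cube is present — its section is the full 26×15 rectangle (perimeter 82.00 mm); the cylinder at (9.5, 1) is not intersected at this z (z outside [10, 16]); the r=6 cylinder at (1.5, 1) gives a regular 24-gon of circumradius 6 (constant along its height) (perimeter = 2·24·6.000·sin(180°/24) = 37.59 mm); the cone at (0.5, 8): at t=0.980 of its height the radius interpolates to r₁+(r₂−r₁)t = 4.030, giving a regular 24-gon of that circumradius (perimeter = 2·24·4.030·sin(180°/24) = 25.25 mm); Merging all regions: the regions partially overlap (shared area 77.81 mm²), so the edge portions inside another operand are dropped and the merged outline is re-measured after clipping — boundary = 94.06 mm. Overall, the cross-section is a single solid region. Total boundary length (outer) = 94.06 mm.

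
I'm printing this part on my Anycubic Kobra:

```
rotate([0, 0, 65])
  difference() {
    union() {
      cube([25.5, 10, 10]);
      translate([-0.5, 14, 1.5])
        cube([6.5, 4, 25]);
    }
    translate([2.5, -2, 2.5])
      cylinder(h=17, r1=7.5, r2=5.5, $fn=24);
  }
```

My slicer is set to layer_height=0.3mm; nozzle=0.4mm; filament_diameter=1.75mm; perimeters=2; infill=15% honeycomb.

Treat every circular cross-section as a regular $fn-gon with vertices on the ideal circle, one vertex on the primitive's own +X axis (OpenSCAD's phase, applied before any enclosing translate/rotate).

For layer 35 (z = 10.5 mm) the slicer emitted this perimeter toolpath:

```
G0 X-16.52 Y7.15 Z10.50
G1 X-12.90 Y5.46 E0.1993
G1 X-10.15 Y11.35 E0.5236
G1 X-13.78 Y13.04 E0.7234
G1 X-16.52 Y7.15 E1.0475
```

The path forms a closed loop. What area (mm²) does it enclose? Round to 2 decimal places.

25.99 mm²

Apply the shoelace formula to the sequence of (X, Y) vertices; enclosed area = 25.99 mm².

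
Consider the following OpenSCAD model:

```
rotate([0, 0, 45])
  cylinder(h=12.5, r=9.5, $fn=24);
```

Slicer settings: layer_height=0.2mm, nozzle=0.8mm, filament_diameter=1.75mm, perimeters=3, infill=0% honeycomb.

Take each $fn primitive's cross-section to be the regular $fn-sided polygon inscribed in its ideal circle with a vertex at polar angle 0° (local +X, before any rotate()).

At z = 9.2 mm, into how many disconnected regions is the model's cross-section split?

At z = 9.2 mm: the cylinder: section is a regular 24-gon, circumradius r=9.5; (whole slice rotated 45° about Z — lengths, areas and connectivity unchanged). The result has 1 disconnected region.

1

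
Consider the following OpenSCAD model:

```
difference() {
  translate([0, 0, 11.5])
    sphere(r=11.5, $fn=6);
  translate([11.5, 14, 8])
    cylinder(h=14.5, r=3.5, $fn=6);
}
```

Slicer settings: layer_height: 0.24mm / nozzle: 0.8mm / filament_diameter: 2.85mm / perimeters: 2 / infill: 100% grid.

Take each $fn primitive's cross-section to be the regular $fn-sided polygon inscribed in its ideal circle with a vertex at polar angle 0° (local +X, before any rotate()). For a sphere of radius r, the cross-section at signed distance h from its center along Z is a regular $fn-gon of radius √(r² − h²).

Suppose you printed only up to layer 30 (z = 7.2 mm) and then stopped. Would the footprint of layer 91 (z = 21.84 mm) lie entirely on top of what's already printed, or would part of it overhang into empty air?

entirely on top

Compare the two slices. At z = 7.2: the r=11.5 sphere contributes a regular 6-gon of circumradius √(11.5²−4.3²) = 10.666 (area = (6/2)·10.666²·sin(360°/6) = 295.56 mm²); the cylinder at (11.5, 14) is not intersected at this z (z outside [8, 22.5]); After the difference (first − rest): none of the subtracted shapes is present at this height, so the r=11.5 sphere is unchanged — area = 295.56 mm². At z = 21.84: the sphere: section is a regular 6-gon, circumradius = √(r²−h²) = √(11.5²−10.34²) = 5.033 (area = (6/2)·5.033²·sin(360°/6) = 65.82 mm²); the r=3.5 cylinder at (11.5, 14) contributes a regular 6-gon of circumradius 3.5 (area = (6/2)·3.500²·sin(360°/6) = 31.83 mm²); Subtracting the remaining from the first: starting from the r=11.5 sphere (65.82 mm²), the r=3.5 cylinder at (11.5, 14) misses the remaining region (no effect) — area = 65.82 mm². Checking containment: the cross-section at z = 21.84 is a subset of the cross-section at z = 7.2.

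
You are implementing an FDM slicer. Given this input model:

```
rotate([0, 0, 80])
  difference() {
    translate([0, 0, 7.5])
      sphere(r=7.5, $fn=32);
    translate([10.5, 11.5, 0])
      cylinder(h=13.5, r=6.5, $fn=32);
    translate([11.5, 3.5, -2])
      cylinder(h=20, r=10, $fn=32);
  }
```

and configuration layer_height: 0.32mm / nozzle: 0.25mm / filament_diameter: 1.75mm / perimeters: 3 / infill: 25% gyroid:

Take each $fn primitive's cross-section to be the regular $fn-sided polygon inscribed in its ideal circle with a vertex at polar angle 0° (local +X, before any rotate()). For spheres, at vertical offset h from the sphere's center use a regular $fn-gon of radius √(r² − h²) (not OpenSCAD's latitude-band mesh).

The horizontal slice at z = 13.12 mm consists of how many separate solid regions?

1

At z = 13.12 mm: the sphere: section is a regular 32-gon, circumradius = √(r²−h²) = √(7.5²−5.62²) = 4.966; the r=6.5 cylinder at (10.5, 11.5) gives a regular 32-gon of circumradius 6.5 (constant along its height); the r=10 cylinder at (11.5, 3.5) contributes a regular 32-gon of circumradius 10; Subtracting the remaining from the first: starting from the r=7.5 sphere, the r=6.5 cylinder at (10.5, 11.5) misses the remaining region (no effect); the r=10 cylinder at (11.5, 3.5) partially overlaps it — only the 16.10 mm² overlap (of its 312.14 mm²) is removed, clipping the outline — 1 connected region; (rotated 80° about Z; rotation is an isometry so areas/perimeters/island counts are preserved). The result has 1 disconnected region.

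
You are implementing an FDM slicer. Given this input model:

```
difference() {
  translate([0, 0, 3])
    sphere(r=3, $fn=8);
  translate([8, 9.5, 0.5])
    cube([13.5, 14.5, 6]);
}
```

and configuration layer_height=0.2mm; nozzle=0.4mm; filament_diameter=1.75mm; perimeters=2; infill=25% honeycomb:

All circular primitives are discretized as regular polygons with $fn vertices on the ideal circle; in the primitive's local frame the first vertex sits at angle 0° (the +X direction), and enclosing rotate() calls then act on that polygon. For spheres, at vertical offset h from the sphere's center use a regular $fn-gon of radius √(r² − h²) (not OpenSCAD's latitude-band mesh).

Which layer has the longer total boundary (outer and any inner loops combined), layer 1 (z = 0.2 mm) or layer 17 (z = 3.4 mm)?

layer 17 (z = 3.4 mm)

Layer 1 (z = 0.2): the sphere: section is a regular 8-gon, circumradius = √(r²−h²) = √(3²−2.8²) = 1.077 (perimeter = 2·8·1.077·sin(180°/8) = 6.59 mm); the cube at (8, 9.5) does not reach this height (z outside [0.5, 6.5]); Taking the first minus the rest: none of the subtracted shapes is present at this height, so the r=3 sphere is unchanged — boundary = 6.59 mm. So its perimeter = 6.59 mm. Layer 17 (z = 3.4): the r=3 sphere slices to a regular 8-gon of circumradius 2.973 (√(r²−h²) with h=0.4 from center) (perimeter = 2·8·2.973·sin(180°/8) = 18.20 mm); the cube at (8, 9.5) (footprint 13.5×14.5) is included at this height (perimeter 56.00 mm); Subtracting the remaining from the first: starting from the r=3 sphere, the 13.5×14.5 cube at (8, 9.5) misses the remaining region (no effect) — boundary = 18.20 mm. So its perimeter = 18.20 mm. Layer 17 is larger (18.20 vs 6.59 mm).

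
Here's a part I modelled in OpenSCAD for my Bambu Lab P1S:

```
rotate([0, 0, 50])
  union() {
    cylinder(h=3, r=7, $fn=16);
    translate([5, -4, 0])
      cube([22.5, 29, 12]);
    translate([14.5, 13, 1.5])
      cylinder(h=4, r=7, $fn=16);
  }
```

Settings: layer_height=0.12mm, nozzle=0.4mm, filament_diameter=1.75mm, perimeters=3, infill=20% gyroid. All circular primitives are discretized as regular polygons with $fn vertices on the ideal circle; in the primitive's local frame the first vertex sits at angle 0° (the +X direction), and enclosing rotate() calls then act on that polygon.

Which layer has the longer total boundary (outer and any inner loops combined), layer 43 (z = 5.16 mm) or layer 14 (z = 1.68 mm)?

layer 14 (z = 1.68 mm)

Layer 43 (z = 5.16): the cylinder is not intersected at this z (z outside [0, 3]); the cube at (5, -4) is present — its section is the full 22.5×29 rectangle (perimeter 103.00 mm); the r=7 cylinder at (14.5, 13) contributes a regular 16-gon of circumradius 7 (perimeter = 2·16·7.000·sin(180°/16) = 43.70 mm); Combining (union): the r=7 cylinder at (14.5, 13) lies entirely inside the 22.5×29 cube at (5, -4), so the union is just the 22.5×29 cube at (5, -4) — boundary = 103.00 mm; (whole slice rotated 50° about Z — lengths, areas and connectivity unchanged). So its perimeter = 103.00 mm. Layer 14 (z = 1.68): the r=7 cylinder contributes a regular 16-gon of circumradius 7 (perimeter = 2·16·7.000·sin(180°/16) = 43.70 mm); the cube at (5, -4) is present — its section is the full 22.5×29 rectangle (perimeter 103.00 mm); the cylinder at (14.5, 13): section is a regular 16-gon, circumradius r=7 (perimeter = 2·16·7.000·sin(180°/16) = 43.70 mm); Combining (union): the regions partially overlap (shared area 162.27 mm²), so the edge portions inside another operand are dropped and the merged outline is re-measured after clipping — boundary = 127.55 mm; (rotated 50° about Z; rotation is an isometry so areas/perimeters/island counts are preserved). So its perimeter = 127.55 mm. Layer 14 is larger (127.55 vs 103.00 mm).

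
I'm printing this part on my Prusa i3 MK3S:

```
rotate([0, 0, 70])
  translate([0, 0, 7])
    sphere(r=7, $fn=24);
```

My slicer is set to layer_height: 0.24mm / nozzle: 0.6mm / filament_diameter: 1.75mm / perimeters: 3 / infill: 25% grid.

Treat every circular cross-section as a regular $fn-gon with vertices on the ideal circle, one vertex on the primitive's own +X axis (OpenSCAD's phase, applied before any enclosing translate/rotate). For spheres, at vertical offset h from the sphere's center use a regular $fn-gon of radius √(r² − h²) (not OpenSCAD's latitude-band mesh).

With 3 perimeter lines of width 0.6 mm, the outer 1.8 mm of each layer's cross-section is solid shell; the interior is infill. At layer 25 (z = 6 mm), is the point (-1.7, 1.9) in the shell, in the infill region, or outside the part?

infill

At z = 6 mm: the r=7 sphere contributes a regular 24-gon of circumradius √(7²−1²) = 6.928; (rotated 70° about Z; rotation is an isometry so areas/perimeters/island counts are preserved). Overall, the cross-section is a single solid region. Undo the 70° rotation: the query point maps to (1.204, 2.247) in the un-rotated model frame. The nearest boundary edge runs (3.46, 6.00)→(1.79, 6.69); distance from the point to it = 4.33 mm. The point is inside the cross-section and 4.33 mm from the nearest boundary — more than the 1.8 mm shell width (3 × 0.6), so it's in the infill interior.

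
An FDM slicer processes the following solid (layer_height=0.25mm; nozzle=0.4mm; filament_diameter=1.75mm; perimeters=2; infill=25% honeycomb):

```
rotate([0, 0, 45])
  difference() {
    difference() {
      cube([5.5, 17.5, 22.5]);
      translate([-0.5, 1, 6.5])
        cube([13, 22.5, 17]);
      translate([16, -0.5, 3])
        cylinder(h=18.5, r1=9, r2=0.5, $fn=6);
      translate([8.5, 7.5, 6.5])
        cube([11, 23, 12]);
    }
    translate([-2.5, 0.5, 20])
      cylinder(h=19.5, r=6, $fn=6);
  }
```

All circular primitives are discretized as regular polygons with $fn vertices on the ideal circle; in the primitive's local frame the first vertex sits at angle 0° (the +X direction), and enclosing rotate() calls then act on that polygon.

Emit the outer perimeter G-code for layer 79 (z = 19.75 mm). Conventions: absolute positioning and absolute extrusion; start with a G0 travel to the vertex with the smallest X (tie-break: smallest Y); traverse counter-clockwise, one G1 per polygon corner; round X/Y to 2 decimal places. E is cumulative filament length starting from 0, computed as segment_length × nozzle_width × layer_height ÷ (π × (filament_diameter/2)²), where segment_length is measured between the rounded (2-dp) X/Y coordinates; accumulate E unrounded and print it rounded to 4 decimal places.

G0 X-0.71 Y0.71 Z19.75
G1 X0.00 Y0.00 E0.0417
G1 X3.89 Y3.89 E0.2705
G1 X3.18 Y4.60 E0.3122
G1 X-0.71 Y0.71 E0.5409

At z = 19.75 mm: the cube is present — its section is the full 5.5×17.5 rectangle; the cube at (-0.5, 1) is present — its section is the full 13×22.5 rectangle; the cone at (16, -0.5) contributes a regular 6-gon of circumradius 1.304 (interpolated between r1=9 and r2=0.5 at t=0.905); the cube at (8.5, 7.5) is not intersected at this z (z outside [6.5, 18.5]); Subtracting the remaining from the first: starting from the 5.5×17.5 cube, the 13×22.5 cube at (-0.5, 1) partially overlaps it — only the 90.75 mm² overlap (of its 292.50 mm²) is removed, clipping the outline; the cone at (16, -0.5) misses the remaining region (no effect) — 1 connected region; the cylinder at (-2.5, 0.5) is absent (z outside [20, 39.5]); After the difference (first − rest): none of the subtracted shapes is present at this height, so the result so far is unchanged — 1 connected region; (rotated 45° about Z; rotation is an isometry so areas/perimeters/island counts are preserved). The outline is a single polygon with 4 vertices. Extrusion per mm of travel: 0.4 × 0.25 / (π × 0.875²) = 0.041575. Accumulating E over each segment gives final E = 0.5409.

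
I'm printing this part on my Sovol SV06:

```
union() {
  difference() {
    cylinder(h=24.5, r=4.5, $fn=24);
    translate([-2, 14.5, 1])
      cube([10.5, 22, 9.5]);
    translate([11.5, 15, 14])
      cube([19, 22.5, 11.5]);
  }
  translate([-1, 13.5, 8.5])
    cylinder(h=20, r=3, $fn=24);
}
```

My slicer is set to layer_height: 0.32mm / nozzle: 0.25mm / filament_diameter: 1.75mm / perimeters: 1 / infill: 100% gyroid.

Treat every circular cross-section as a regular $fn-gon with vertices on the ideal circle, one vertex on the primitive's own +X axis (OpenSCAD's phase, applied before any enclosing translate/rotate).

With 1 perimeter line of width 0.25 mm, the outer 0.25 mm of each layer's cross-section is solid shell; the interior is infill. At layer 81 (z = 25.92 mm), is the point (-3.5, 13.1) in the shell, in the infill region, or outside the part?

At z = 25.92 mm: the cylinder is not intersected at this z (z outside [0, 24.5]); the cube at (-2, 14.5) is absent (z outside [1, 10.5]); the cube at (11.5, 15) does not reach this height (z outside [14, 25.5]); Subtracting the remaining from the first: the first operand is absent here, so nothing remains; the r=3 cylinder at (-1, 13.5) contributes a regular 24-gon of circumradius 3; Combining (union): only the r=3 cylinder at (-1, 13.5) is present, so the union is just that shape — 1 connected region. Overall, the cross-section is a single solid region. The nearest boundary edge runs (-4.00, 13.50)→(-3.90, 12.72); distance from the point to it = 0.44 mm. The point is inside the cross-section and 0.44 mm from the nearest boundary — more than the 0.25 mm shell width (1 × 0.25), so it's in the infill interior.

infill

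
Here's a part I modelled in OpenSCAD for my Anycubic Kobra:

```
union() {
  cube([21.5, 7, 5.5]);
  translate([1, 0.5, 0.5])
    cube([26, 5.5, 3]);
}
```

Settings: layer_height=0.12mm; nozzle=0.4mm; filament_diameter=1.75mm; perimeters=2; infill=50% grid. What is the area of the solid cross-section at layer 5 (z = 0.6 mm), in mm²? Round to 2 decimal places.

At z = 0.6 mm: the 21.5×7 cube contributes its full rectangle (area 150.50 mm²); the cube at (1, 0.5) (footprint 26×5.5) is included at this height (area 143.00 mm²); Combining (union): the regions partially overlap — summed areas 293.50 mm² minus the doubly-counted overlap 112.75 mm² gives 180.75 mm² — area = 180.75 mm². Overall, the cross-section is a single solid region. Net area = 180.75 mm².

180.75 mm²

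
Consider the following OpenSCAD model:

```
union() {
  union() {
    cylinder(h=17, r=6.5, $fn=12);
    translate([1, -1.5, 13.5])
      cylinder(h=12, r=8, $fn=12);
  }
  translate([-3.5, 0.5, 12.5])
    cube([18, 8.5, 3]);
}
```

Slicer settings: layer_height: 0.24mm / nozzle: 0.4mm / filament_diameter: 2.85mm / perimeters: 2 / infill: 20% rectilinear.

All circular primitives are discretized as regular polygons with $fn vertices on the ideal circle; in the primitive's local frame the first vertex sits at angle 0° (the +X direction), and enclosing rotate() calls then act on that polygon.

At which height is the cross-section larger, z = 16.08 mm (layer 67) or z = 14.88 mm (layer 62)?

layer 62 (z = 14.88 mm)

Layer 67 (z = 16.08): the r=6.5 cylinder contributes a regular 12-gon of circumradius 6.5 (area = (12/2)·6.500²·sin(360°/12) = 126.75 mm²); the cylinder at (1, -1.5): section is a regular 12-gon, circumradius r=8 (area = (12/2)·8.000²·sin(360°/12) = 192.00 mm²); Merging all regions: the regions partially overlap — summed areas 318.75 mm² minus the doubly-counted overlap 124.68 mm² gives 194.07 mm² — area = 194.07 mm²; the cube at (-3.5, 0.5) is not intersected at this z (z outside [12.5, 15.5]); Taking the union: only the result so far is present, so the union is just that shape — area = 194.07 mm². So its area = 194.07 mm². Layer 62 (z = 14.88): the r=6.5 cylinder gives a regular 12-gon of circumradius 6.5 (constant along its height) (area = (12/2)·6.500²·sin(360°/12) = 126.75 mm²); the cylinder at (1, -1.5): section is a regular 12-gon, circumradius r=8 (area = (12/2)·8.000²·sin(360°/12) = 192.00 mm²); Combining (union): the regions partially overlap — summed areas 318.75 mm² minus the doubly-counted overlap 124.68 mm² gives 194.07 mm² — area = 194.07 mm²; the cube at (-3.5, 0.5) is present — its section is the full 18×8.5 rectangle (area 153.00 mm²); Merging all regions: the regions partially overlap — summed areas 347.07 mm² minus the doubly-counted overlap 57.80 mm² gives 289.27 mm² — area = 289.27 mm². So its area = 289.27 mm². Layer 62 is larger (289.27 vs 194.07 mm²).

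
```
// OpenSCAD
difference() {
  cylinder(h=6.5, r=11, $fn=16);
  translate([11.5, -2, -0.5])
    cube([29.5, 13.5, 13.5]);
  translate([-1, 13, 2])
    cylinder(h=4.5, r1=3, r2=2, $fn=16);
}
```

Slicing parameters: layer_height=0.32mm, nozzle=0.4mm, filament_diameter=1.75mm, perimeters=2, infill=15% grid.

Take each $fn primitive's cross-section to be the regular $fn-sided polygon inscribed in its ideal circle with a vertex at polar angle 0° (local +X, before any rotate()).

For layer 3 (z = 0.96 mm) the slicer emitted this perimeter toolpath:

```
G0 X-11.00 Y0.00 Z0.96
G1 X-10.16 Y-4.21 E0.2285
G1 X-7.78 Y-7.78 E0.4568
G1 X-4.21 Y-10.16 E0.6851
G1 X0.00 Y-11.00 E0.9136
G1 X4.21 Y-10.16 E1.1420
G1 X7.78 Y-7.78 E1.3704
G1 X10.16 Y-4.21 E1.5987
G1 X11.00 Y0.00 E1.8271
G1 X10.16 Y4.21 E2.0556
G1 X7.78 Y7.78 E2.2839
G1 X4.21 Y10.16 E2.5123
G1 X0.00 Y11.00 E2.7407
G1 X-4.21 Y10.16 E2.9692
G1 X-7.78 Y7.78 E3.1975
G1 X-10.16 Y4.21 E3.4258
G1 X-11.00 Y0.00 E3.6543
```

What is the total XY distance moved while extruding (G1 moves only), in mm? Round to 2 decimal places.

Sum the Euclidean lengths of each G1 segment: total = 68.67 mm.

68.67 mm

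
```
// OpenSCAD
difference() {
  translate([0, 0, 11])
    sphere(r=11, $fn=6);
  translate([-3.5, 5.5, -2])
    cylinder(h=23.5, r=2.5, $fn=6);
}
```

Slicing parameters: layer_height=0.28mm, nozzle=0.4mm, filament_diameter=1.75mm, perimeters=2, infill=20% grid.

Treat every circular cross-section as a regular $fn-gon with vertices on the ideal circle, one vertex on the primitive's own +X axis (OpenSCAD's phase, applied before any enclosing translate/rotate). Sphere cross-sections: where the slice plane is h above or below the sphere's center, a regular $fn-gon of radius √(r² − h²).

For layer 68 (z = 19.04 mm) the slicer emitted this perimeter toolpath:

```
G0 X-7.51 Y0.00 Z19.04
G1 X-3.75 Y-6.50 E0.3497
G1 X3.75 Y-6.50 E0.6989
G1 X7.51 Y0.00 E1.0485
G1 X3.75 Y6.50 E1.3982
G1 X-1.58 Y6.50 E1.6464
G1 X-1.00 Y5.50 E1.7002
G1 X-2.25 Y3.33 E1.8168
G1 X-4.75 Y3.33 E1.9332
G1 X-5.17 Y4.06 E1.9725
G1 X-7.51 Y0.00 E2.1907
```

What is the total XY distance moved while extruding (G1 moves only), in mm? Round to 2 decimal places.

47.05 mm

Sum the Euclidean lengths of each G1 segment: total = 47.05 mm.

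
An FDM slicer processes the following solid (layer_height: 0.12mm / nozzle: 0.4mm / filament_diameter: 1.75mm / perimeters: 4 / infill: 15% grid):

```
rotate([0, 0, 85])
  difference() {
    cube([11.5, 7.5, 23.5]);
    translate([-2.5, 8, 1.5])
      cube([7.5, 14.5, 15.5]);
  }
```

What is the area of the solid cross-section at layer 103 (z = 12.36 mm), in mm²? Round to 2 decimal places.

86.25 mm²

At z = 12.36 mm: the cube (footprint 11.5×7.5) is included at this height (area 86.25 mm²); the cube at (-2.5, 8) (footprint 7.5×14.5) is included at this height (area 108.75 mm²); Subtracting the remaining from the first: starting from the 11.5×7.5 cube (86.25 mm²), the 7.5×14.5 cube at (-2.5, 8) misses the remaining region (no effect) — area = 86.25 mm²; (rotated 85° about Z; rotation is an isometry so areas/perimeters/island counts are preserved). Overall, the cross-section is a single solid region. Net area = 86.25 mm².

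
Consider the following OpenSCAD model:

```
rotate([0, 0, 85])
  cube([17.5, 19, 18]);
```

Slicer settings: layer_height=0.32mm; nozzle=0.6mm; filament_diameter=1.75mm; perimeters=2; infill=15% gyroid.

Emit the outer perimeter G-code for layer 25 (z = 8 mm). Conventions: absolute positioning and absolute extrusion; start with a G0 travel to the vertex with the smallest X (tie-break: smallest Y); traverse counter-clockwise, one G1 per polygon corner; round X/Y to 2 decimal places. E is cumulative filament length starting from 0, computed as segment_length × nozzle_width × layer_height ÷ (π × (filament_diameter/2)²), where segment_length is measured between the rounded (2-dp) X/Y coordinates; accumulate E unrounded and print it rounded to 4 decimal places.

G0 X-18.93 Y1.66 Z8.00
G1 X0.00 Y0.00 E1.5169
G1 X1.53 Y17.43 E2.9136
G1 X-17.40 Y19.09 E4.4304
G1 X-18.93 Y1.66 E5.8271

At z = 8 mm: the cube is present — its section is the full 17.5×19 rectangle; (rotated 85° about Z; rotation is an isometry so areas/perimeters/island counts are preserved). The outline is a single polygon with 4 vertices. Extrusion per mm of travel: 0.6 × 0.32 / (π × 0.875²) = 0.079824. Accumulating E over each segment gives final E = 5.8271.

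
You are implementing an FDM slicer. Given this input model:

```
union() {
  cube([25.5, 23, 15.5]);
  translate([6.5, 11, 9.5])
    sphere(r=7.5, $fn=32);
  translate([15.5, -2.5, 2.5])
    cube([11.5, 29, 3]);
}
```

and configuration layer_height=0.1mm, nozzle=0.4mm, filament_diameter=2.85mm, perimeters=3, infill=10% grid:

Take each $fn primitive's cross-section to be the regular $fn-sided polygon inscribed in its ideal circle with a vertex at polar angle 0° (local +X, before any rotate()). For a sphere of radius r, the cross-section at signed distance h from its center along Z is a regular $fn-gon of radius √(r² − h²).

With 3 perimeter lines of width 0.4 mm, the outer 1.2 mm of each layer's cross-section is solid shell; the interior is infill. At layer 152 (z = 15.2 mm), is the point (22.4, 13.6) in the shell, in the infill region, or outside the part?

infill

At z = 15.2 mm: the cube is present — its section is the full 25.5×23 rectangle; the r=7.5 sphere at (6.5, 11) slices to a regular 32-gon of circumradius 4.874 (√(r²−h²) with h=5.7 from center); the cube at (15.5, -2.5) is absent (z outside [2.5, 5.5]); Combining (union): the r=7.5 sphere at (6.5, 11) lies entirely inside the 25.5×23 cube, so the union is just the 25.5×23 cube — 1 connected region. Overall, the cross-section is a single solid region. The nearest boundary edge runs (25.50, 23.00)→(25.50, 0.00); distance from the point to it = 3.10 mm. The point is inside the cross-section and 3.10 mm from the nearest boundary — more than the 1.2 mm shell width (3 × 0.4), so it's in the infill interior.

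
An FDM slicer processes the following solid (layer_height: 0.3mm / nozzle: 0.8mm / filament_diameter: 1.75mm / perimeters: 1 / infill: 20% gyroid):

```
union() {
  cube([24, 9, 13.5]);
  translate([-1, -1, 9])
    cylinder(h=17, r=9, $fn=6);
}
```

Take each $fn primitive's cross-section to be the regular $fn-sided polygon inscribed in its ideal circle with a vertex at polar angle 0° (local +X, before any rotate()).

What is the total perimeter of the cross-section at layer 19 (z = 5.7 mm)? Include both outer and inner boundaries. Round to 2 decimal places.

66.00 mm

At z = 5.7 mm: the cube (footprint 24×9) is included at this height (perimeter 66.00 mm); the cylinder at (-1, -1) is not intersected at this z (z outside [9, 26]); Merging all regions: only the 24×9 cube is present, so the union is just that shape — boundary = 66.00 mm. Overall, the cross-section is a single solid region. Total boundary length (outer) = 66.00 mm.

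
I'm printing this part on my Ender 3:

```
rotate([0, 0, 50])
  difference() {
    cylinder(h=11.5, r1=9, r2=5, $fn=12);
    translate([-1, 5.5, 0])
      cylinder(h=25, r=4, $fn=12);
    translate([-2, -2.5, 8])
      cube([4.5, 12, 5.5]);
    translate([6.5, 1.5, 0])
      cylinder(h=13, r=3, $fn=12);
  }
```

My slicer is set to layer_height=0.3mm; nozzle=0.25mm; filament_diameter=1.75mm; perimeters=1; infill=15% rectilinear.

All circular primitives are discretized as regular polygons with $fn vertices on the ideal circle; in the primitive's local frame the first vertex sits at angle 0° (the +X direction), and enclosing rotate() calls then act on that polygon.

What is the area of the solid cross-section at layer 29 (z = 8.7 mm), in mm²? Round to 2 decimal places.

56.54 mm²

At z = 8.7 mm: the cone contributes a regular 12-gon of circumradius 5.974 (interpolated between r1=9 and r2=5 at t=0.757) (area = (12/2)·5.974²·sin(360°/12) = 107.06 mm²); the r=4 cylinder at (-1, 5.5) contributes a regular 12-gon of circumradius 4 (area = (12/2)·4.000²·sin(360°/12) = 48.00 mm²); the 4.5×12 cube at (-2, -2.5) contributes its full rectangle (area 54.00 mm²); the cylinder at (6.5, 1.5): section is a regular 12-gon, circumradius r=3 (area = (12/2)·3.000²·sin(360°/12) = 27.00 mm²); Taking the first minus the rest: starting from the cone (107.06 mm²), the r=4 cylinder at (-1, 5.5) partially overlaps it — only the 22.34 mm² overlap (of its 48.00 mm²) is removed, clipping the outline; the 4.5×12 cube at (-2, -2.5) partially overlaps it — only the 20.60 mm² overlap (of its 54.00 mm²) is removed, clipping the outline; the r=3 cylinder at (6.5, 1.5) partially overlaps it — only the 7.58 mm² overlap (of its 27.00 mm²) is removed, clipping the outline — area = 56.54 mm²; (whole slice rotated 50° about Z — lengths, areas and connectivity unchanged). Overall, the cross-section is a single solid region. Net area = 56.54 mm².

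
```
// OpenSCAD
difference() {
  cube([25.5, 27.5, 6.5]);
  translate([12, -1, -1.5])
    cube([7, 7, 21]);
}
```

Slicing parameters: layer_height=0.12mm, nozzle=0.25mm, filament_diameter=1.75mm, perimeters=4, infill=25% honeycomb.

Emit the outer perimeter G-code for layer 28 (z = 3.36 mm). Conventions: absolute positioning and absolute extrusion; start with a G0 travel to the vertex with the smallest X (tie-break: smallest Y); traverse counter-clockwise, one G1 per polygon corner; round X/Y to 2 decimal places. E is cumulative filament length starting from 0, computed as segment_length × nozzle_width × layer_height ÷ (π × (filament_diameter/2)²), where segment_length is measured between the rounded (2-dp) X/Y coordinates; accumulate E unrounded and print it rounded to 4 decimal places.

At z = 3.36 mm: the cube (footprint 25.5×27.5) is included at this height; the 7×7 cube at (12, -1) contributes its full rectangle; Taking the first minus the rest: starting from the 25.5×27.5 cube, the 7×7 cube at (12, -1) partially overlaps it — only the 42.00 mm² overlap (of its 49.00 mm²) is removed, clipping the outline — 1 connected region. The outline is a single polygon with 8 vertices. Extrusion per mm of travel: 0.25 × 0.12 / (π × 0.875²) = 0.012473. Accumulating E over each segment gives final E = 1.4718.

G0 X0.00 Y0.00 Z3.36
G1 X12.00 Y0.00 E0.1497
G1 X12.00 Y6.00 E0.2245
G1 X19.00 Y6.00 E0.3118
G1 X19.00 Y0.00 E0.3866
G1 X25.50 Y0.00 E0.4677
G1 X25.50 Y27.50 E0.8107
G1 X0.00 Y27.50 E1.1288
G1 X0.00 Y0.00 E1.4718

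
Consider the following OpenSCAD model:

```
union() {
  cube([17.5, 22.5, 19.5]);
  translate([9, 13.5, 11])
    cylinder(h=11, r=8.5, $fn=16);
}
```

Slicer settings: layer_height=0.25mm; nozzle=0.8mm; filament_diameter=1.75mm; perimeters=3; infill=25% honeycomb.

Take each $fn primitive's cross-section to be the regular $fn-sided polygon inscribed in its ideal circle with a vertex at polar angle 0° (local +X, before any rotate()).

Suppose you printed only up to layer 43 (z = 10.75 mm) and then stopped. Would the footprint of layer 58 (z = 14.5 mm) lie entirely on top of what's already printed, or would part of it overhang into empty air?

entirely on top

Compare the two slices. At z = 10.75: the cube (footprint 17.5×22.5) is included at this height (area 393.75 mm²); the cylinder at (9, 13.5) is not intersected at this z (z outside [11, 22]); Combining (union): only the 17.5×22.5 cube is present, so the union is just that shape — area = 393.75 mm². At z = 14.5: the cube is present — its section is the full 17.5×22.5 rectangle (area 393.75 mm²); the cylinder at (9, 13.5): section is a regular 16-gon, circumradius r=8.5 (area = (16/2)·8.500²·sin(360°/16) = 221.19 mm²); Taking the union: the r=8.5 cylinder at (9, 13.5) lies entirely inside the 17.5×22.5 cube, so the union is just the 17.5×22.5 cube — area = 393.75 mm². Checking containment: the cross-section at z = 14.5 is a subset of the cross-section at z = 10.75.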